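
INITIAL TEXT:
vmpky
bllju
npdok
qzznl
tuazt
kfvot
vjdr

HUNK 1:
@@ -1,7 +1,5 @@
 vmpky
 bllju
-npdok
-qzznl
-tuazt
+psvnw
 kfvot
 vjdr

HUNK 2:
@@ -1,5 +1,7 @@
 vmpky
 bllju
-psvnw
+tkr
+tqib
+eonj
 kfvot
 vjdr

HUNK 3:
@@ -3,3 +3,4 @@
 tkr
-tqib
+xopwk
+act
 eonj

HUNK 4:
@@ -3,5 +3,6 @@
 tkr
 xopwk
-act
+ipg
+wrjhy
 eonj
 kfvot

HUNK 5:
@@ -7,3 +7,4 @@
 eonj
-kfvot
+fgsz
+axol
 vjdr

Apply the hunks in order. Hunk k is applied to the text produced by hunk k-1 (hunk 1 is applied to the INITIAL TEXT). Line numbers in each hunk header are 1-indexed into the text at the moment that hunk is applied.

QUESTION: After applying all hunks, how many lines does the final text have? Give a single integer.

Hunk 1: at line 1 remove [npdok,qzznl,tuazt] add [psvnw] -> 5 lines: vmpky bllju psvnw kfvot vjdr
Hunk 2: at line 1 remove [psvnw] add [tkr,tqib,eonj] -> 7 lines: vmpky bllju tkr tqib eonj kfvot vjdr
Hunk 3: at line 3 remove [tqib] add [xopwk,act] -> 8 lines: vmpky bllju tkr xopwk act eonj kfvot vjdr
Hunk 4: at line 3 remove [act] add [ipg,wrjhy] -> 9 lines: vmpky bllju tkr xopwk ipg wrjhy eonj kfvot vjdr
Hunk 5: at line 7 remove [kfvot] add [fgsz,axol] -> 10 lines: vmpky bllju tkr xopwk ipg wrjhy eonj fgsz axol vjdr
Final line count: 10

Answer: 10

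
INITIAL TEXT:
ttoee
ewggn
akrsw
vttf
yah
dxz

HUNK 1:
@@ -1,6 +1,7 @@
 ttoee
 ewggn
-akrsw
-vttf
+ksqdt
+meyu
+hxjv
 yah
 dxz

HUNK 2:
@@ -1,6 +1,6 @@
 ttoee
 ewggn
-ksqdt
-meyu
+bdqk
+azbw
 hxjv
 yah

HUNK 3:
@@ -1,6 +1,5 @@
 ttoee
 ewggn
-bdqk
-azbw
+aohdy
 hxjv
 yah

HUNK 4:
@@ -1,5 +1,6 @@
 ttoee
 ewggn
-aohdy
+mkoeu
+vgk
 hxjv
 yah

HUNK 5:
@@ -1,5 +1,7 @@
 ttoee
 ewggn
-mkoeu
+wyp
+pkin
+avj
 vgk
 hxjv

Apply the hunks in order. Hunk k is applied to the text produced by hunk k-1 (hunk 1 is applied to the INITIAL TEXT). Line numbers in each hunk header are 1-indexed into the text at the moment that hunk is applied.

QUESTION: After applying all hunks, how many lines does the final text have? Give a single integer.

Hunk 1: at line 1 remove [akrsw,vttf] add [ksqdt,meyu,hxjv] -> 7 lines: ttoee ewggn ksqdt meyu hxjv yah dxz
Hunk 2: at line 1 remove [ksqdt,meyu] add [bdqk,azbw] -> 7 lines: ttoee ewggn bdqk azbw hxjv yah dxz
Hunk 3: at line 1 remove [bdqk,azbw] add [aohdy] -> 6 lines: ttoee ewggn aohdy hxjv yah dxz
Hunk 4: at line 1 remove [aohdy] add [mkoeu,vgk] -> 7 lines: ttoee ewggn mkoeu vgk hxjv yah dxz
Hunk 5: at line 1 remove [mkoeu] add [wyp,pkin,avj] -> 9 lines: ttoee ewggn wyp pkin avj vgk hxjv yah dxz
Final line count: 9

Answer: 9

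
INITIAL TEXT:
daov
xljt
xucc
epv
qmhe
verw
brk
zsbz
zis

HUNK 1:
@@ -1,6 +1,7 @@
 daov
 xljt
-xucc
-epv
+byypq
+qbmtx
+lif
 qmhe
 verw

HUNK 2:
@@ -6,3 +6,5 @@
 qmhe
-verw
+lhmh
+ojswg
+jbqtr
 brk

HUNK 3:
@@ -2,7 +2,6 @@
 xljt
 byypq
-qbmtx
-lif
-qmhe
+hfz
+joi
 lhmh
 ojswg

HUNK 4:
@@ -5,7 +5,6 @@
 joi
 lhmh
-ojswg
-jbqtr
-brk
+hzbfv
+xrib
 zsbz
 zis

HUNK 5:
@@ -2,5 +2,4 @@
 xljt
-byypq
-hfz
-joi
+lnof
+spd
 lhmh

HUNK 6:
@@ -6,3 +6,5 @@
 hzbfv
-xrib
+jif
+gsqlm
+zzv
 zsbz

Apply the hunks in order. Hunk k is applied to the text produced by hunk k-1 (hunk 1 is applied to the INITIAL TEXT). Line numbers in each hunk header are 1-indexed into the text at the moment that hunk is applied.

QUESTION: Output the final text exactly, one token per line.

Answer: daov
xljt
lnof
spd
lhmh
hzbfv
jif
gsqlm
zzv
zsbz
zis

Derivation:
Hunk 1: at line 1 remove [xucc,epv] add [byypq,qbmtx,lif] -> 10 lines: daov xljt byypq qbmtx lif qmhe verw brk zsbz zis
Hunk 2: at line 6 remove [verw] add [lhmh,ojswg,jbqtr] -> 12 lines: daov xljt byypq qbmtx lif qmhe lhmh ojswg jbqtr brk zsbz zis
Hunk 3: at line 2 remove [qbmtx,lif,qmhe] add [hfz,joi] -> 11 lines: daov xljt byypq hfz joi lhmh ojswg jbqtr brk zsbz zis
Hunk 4: at line 5 remove [ojswg,jbqtr,brk] add [hzbfv,xrib] -> 10 lines: daov xljt byypq hfz joi lhmh hzbfv xrib zsbz zis
Hunk 5: at line 2 remove [byypq,hfz,joi] add [lnof,spd] -> 9 lines: daov xljt lnof spd lhmh hzbfv xrib zsbz zis
Hunk 6: at line 6 remove [xrib] add [jif,gsqlm,zzv] -> 11 lines: daov xljt lnof spd lhmh hzbfv jif gsqlm zzv zsbz zis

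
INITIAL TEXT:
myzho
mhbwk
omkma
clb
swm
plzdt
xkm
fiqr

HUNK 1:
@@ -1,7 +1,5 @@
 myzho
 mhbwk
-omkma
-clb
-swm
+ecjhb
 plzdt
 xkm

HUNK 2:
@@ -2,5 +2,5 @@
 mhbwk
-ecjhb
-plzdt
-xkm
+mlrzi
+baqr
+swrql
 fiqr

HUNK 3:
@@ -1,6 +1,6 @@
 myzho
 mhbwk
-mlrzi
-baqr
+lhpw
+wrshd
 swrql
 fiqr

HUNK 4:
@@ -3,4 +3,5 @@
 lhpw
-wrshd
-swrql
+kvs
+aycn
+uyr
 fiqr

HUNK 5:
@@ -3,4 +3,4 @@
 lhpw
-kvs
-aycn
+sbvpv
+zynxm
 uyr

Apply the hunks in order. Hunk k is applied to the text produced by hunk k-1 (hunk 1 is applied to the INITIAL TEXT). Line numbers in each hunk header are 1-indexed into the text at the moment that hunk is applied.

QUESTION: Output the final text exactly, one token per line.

Answer: myzho
mhbwk
lhpw
sbvpv
zynxm
uyr
fiqr

Derivation:
Hunk 1: at line 1 remove [omkma,clb,swm] add [ecjhb] -> 6 lines: myzho mhbwk ecjhb plzdt xkm fiqr
Hunk 2: at line 2 remove [ecjhb,plzdt,xkm] add [mlrzi,baqr,swrql] -> 6 lines: myzho mhbwk mlrzi baqr swrql fiqr
Hunk 3: at line 1 remove [mlrzi,baqr] add [lhpw,wrshd] -> 6 lines: myzho mhbwk lhpw wrshd swrql fiqr
Hunk 4: at line 3 remove [wrshd,swrql] add [kvs,aycn,uyr] -> 7 lines: myzho mhbwk lhpw kvs aycn uyr fiqr
Hunk 5: at line 3 remove [kvs,aycn] add [sbvpv,zynxm] -> 7 lines: myzho mhbwk lhpw sbvpv zynxm uyr fiqr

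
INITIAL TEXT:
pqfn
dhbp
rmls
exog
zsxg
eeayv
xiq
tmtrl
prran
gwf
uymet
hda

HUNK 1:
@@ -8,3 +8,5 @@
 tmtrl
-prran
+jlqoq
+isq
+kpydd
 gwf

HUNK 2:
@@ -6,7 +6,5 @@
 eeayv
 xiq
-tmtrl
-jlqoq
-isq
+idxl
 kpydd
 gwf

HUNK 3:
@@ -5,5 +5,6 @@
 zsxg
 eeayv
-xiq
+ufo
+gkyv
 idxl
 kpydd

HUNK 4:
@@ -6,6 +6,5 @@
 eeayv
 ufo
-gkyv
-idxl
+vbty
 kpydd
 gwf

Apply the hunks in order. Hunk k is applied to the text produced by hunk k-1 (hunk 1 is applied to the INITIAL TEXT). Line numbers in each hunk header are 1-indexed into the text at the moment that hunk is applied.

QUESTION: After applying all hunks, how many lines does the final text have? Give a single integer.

Hunk 1: at line 8 remove [prran] add [jlqoq,isq,kpydd] -> 14 lines: pqfn dhbp rmls exog zsxg eeayv xiq tmtrl jlqoq isq kpydd gwf uymet hda
Hunk 2: at line 6 remove [tmtrl,jlqoq,isq] add [idxl] -> 12 lines: pqfn dhbp rmls exog zsxg eeayv xiq idxl kpydd gwf uymet hda
Hunk 3: at line 5 remove [xiq] add [ufo,gkyv] -> 13 lines: pqfn dhbp rmls exog zsxg eeayv ufo gkyv idxl kpydd gwf uymet hda
Hunk 4: at line 6 remove [gkyv,idxl] add [vbty] -> 12 lines: pqfn dhbp rmls exog zsxg eeayv ufo vbty kpydd gwf uymet hda
Final line count: 12

Answer: 12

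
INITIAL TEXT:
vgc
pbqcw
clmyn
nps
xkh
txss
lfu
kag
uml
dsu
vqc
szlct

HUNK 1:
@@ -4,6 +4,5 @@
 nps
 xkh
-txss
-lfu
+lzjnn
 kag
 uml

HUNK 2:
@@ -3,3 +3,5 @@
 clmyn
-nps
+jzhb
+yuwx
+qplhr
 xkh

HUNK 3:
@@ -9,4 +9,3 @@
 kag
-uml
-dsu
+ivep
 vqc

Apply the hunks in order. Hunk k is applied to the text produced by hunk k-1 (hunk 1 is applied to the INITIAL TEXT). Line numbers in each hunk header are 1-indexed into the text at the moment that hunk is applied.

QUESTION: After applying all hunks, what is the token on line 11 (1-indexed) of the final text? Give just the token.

Hunk 1: at line 4 remove [txss,lfu] add [lzjnn] -> 11 lines: vgc pbqcw clmyn nps xkh lzjnn kag uml dsu vqc szlct
Hunk 2: at line 3 remove [nps] add [jzhb,yuwx,qplhr] -> 13 lines: vgc pbqcw clmyn jzhb yuwx qplhr xkh lzjnn kag uml dsu vqc szlct
Hunk 3: at line 9 remove [uml,dsu] add [ivep] -> 12 lines: vgc pbqcw clmyn jzhb yuwx qplhr xkh lzjnn kag ivep vqc szlct
Final line 11: vqc

Answer: vqc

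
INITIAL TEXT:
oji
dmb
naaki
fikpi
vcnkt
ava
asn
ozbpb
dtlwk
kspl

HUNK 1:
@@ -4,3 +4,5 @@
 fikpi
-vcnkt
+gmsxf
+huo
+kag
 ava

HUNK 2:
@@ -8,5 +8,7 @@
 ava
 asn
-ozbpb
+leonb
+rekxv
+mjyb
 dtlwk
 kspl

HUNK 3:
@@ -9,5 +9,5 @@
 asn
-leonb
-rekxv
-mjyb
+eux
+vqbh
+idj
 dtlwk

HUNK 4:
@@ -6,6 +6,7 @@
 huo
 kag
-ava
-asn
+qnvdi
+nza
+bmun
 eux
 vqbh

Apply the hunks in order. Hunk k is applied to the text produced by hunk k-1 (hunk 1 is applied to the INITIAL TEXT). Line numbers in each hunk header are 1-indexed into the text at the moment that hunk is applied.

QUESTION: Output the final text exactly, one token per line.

Hunk 1: at line 4 remove [vcnkt] add [gmsxf,huo,kag] -> 12 lines: oji dmb naaki fikpi gmsxf huo kag ava asn ozbpb dtlwk kspl
Hunk 2: at line 8 remove [ozbpb] add [leonb,rekxv,mjyb] -> 14 lines: oji dmb naaki fikpi gmsxf huo kag ava asn leonb rekxv mjyb dtlwk kspl
Hunk 3: at line 9 remove [leonb,rekxv,mjyb] add [eux,vqbh,idj] -> 14 lines: oji dmb naaki fikpi gmsxf huo kag ava asn eux vqbh idj dtlwk kspl
Hunk 4: at line 6 remove [ava,asn] add [qnvdi,nza,bmun] -> 15 lines: oji dmb naaki fikpi gmsxf huo kag qnvdi nza bmun eux vqbh idj dtlwk kspl

Answer: oji
dmb
naaki
fikpi
gmsxf
huo
kag
qnvdi
nza
bmun
eux
vqbh
idj
dtlwk
kspl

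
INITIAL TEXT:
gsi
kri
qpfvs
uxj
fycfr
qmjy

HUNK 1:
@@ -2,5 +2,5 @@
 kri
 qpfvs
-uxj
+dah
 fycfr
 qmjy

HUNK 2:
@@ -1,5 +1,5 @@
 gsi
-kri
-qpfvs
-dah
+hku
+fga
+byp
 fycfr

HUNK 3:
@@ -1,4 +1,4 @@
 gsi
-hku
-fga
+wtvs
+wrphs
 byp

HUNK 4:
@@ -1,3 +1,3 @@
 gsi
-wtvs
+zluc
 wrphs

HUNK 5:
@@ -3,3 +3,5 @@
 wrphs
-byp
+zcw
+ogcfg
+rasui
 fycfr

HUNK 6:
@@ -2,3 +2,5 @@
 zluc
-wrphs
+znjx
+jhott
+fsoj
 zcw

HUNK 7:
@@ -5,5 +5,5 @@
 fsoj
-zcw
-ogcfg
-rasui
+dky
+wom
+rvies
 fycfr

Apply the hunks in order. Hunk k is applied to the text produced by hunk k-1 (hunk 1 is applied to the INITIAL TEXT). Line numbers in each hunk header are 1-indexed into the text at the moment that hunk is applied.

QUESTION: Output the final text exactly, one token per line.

Hunk 1: at line 2 remove [uxj] add [dah] -> 6 lines: gsi kri qpfvs dah fycfr qmjy
Hunk 2: at line 1 remove [kri,qpfvs,dah] add [hku,fga,byp] -> 6 lines: gsi hku fga byp fycfr qmjy
Hunk 3: at line 1 remove [hku,fga] add [wtvs,wrphs] -> 6 lines: gsi wtvs wrphs byp fycfr qmjy
Hunk 4: at line 1 remove [wtvs] add [zluc] -> 6 lines: gsi zluc wrphs byp fycfr qmjy
Hunk 5: at line 3 remove [byp] add [zcw,ogcfg,rasui] -> 8 lines: gsi zluc wrphs zcw ogcfg rasui fycfr qmjy
Hunk 6: at line 2 remove [wrphs] add [znjx,jhott,fsoj] -> 10 lines: gsi zluc znjx jhott fsoj zcw ogcfg rasui fycfr qmjy
Hunk 7: at line 5 remove [zcw,ogcfg,rasui] add [dky,wom,rvies] -> 10 lines: gsi zluc znjx jhott fsoj dky wom rvies fycfr qmjy

Answer: gsi
zluc
znjx
jhott
fsoj
dky
wom
rvies
fycfr
qmjy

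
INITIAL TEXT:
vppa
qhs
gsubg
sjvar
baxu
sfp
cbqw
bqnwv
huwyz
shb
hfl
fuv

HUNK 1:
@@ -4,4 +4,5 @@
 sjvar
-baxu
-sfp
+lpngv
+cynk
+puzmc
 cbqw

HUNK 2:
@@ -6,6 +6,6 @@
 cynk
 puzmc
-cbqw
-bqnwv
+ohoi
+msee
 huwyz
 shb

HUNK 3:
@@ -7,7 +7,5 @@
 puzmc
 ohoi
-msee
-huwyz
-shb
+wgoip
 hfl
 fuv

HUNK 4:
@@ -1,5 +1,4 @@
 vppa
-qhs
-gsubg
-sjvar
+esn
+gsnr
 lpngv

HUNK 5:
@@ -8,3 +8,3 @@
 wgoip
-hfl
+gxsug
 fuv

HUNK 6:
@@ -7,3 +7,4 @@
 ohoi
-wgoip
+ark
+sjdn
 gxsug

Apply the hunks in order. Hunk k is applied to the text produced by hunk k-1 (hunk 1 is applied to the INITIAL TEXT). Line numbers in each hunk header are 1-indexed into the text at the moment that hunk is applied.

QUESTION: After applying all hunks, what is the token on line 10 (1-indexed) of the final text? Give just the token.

Answer: gxsug

Derivation:
Hunk 1: at line 4 remove [baxu,sfp] add [lpngv,cynk,puzmc] -> 13 lines: vppa qhs gsubg sjvar lpngv cynk puzmc cbqw bqnwv huwyz shb hfl fuv
Hunk 2: at line 6 remove [cbqw,bqnwv] add [ohoi,msee] -> 13 lines: vppa qhs gsubg sjvar lpngv cynk puzmc ohoi msee huwyz shb hfl fuv
Hunk 3: at line 7 remove [msee,huwyz,shb] add [wgoip] -> 11 lines: vppa qhs gsubg sjvar lpngv cynk puzmc ohoi wgoip hfl fuv
Hunk 4: at line 1 remove [qhs,gsubg,sjvar] add [esn,gsnr] -> 10 lines: vppa esn gsnr lpngv cynk puzmc ohoi wgoip hfl fuv
Hunk 5: at line 8 remove [hfl] add [gxsug] -> 10 lines: vppa esn gsnr lpngv cynk puzmc ohoi wgoip gxsug fuv
Hunk 6: at line 7 remove [wgoip] add [ark,sjdn] -> 11 lines: vppa esn gsnr lpngv cynk puzmc ohoi ark sjdn gxsug fuv
Final line 10: gxsug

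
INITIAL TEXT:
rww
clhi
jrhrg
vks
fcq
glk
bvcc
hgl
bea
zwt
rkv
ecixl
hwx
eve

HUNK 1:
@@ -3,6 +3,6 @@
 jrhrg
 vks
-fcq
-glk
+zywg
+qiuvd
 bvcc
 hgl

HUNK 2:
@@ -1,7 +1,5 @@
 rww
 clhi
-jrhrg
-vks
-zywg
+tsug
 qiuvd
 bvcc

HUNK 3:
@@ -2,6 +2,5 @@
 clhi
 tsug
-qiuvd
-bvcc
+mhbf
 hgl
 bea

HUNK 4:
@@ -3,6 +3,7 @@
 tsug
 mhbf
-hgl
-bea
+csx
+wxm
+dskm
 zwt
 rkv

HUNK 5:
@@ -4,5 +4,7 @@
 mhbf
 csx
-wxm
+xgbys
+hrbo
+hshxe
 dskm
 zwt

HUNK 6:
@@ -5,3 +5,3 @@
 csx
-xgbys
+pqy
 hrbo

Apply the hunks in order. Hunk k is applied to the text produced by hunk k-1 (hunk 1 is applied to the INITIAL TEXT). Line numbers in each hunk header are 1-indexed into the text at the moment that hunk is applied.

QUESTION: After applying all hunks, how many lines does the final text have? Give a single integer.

Answer: 14

Derivation:
Hunk 1: at line 3 remove [fcq,glk] add [zywg,qiuvd] -> 14 lines: rww clhi jrhrg vks zywg qiuvd bvcc hgl bea zwt rkv ecixl hwx eve
Hunk 2: at line 1 remove [jrhrg,vks,zywg] add [tsug] -> 12 lines: rww clhi tsug qiuvd bvcc hgl bea zwt rkv ecixl hwx eve
Hunk 3: at line 2 remove [qiuvd,bvcc] add [mhbf] -> 11 lines: rww clhi tsug mhbf hgl bea zwt rkv ecixl hwx eve
Hunk 4: at line 3 remove [hgl,bea] add [csx,wxm,dskm] -> 12 lines: rww clhi tsug mhbf csx wxm dskm zwt rkv ecixl hwx eve
Hunk 5: at line 4 remove [wxm] add [xgbys,hrbo,hshxe] -> 14 lines: rww clhi tsug mhbf csx xgbys hrbo hshxe dskm zwt rkv ecixl hwx eve
Hunk 6: at line 5 remove [xgbys] add [pqy] -> 14 lines: rww clhi tsug mhbf csx pqy hrbo hshxe dskm zwt rkv ecixl hwx eve
Final line count: 14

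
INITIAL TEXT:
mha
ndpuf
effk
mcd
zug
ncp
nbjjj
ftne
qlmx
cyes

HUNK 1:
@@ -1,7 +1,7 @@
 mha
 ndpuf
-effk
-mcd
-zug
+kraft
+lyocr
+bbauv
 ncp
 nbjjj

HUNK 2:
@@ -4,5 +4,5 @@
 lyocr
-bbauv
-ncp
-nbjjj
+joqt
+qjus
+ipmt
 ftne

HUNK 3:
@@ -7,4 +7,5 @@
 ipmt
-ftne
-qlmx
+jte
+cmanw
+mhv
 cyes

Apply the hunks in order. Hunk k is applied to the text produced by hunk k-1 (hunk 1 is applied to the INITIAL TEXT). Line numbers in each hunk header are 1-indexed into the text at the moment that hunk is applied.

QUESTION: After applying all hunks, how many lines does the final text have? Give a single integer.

Answer: 11

Derivation:
Hunk 1: at line 1 remove [effk,mcd,zug] add [kraft,lyocr,bbauv] -> 10 lines: mha ndpuf kraft lyocr bbauv ncp nbjjj ftne qlmx cyes
Hunk 2: at line 4 remove [bbauv,ncp,nbjjj] add [joqt,qjus,ipmt] -> 10 lines: mha ndpuf kraft lyocr joqt qjus ipmt ftne qlmx cyes
Hunk 3: at line 7 remove [ftne,qlmx] add [jte,cmanw,mhv] -> 11 lines: mha ndpuf kraft lyocr joqt qjus ipmt jte cmanw mhv cyes
Final line count: 11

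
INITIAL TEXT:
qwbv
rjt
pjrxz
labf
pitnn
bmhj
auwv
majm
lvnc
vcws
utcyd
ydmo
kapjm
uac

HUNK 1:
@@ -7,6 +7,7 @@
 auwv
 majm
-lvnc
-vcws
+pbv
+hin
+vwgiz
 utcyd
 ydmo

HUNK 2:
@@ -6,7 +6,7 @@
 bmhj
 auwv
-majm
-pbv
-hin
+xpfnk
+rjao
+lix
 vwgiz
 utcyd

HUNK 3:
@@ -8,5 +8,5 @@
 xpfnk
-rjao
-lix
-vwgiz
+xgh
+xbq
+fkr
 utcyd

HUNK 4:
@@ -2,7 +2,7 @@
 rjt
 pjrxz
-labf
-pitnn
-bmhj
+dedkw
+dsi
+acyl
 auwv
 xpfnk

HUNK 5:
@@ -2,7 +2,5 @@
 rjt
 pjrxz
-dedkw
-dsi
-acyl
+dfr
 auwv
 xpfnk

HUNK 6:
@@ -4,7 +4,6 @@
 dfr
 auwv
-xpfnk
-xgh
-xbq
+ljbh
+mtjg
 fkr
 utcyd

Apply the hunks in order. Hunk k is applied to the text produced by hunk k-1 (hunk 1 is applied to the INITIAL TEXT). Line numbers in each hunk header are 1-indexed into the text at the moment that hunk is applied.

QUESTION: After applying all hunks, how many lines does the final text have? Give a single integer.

Answer: 12

Derivation:
Hunk 1: at line 7 remove [lvnc,vcws] add [pbv,hin,vwgiz] -> 15 lines: qwbv rjt pjrxz labf pitnn bmhj auwv majm pbv hin vwgiz utcyd ydmo kapjm uac
Hunk 2: at line 6 remove [majm,pbv,hin] add [xpfnk,rjao,lix] -> 15 lines: qwbv rjt pjrxz labf pitnn bmhj auwv xpfnk rjao lix vwgiz utcyd ydmo kapjm uac
Hunk 3: at line 8 remove [rjao,lix,vwgiz] add [xgh,xbq,fkr] -> 15 lines: qwbv rjt pjrxz labf pitnn bmhj auwv xpfnk xgh xbq fkr utcyd ydmo kapjm uac
Hunk 4: at line 2 remove [labf,pitnn,bmhj] add [dedkw,dsi,acyl] -> 15 lines: qwbv rjt pjrxz dedkw dsi acyl auwv xpfnk xgh xbq fkr utcyd ydmo kapjm uac
Hunk 5: at line 2 remove [dedkw,dsi,acyl] add [dfr] -> 13 lines: qwbv rjt pjrxz dfr auwv xpfnk xgh xbq fkr utcyd ydmo kapjm uac
Hunk 6: at line 4 remove [xpfnk,xgh,xbq] add [ljbh,mtjg] -> 12 lines: qwbv rjt pjrxz dfr auwv ljbh mtjg fkr utcyd ydmo kapjm uac
Final line count: 12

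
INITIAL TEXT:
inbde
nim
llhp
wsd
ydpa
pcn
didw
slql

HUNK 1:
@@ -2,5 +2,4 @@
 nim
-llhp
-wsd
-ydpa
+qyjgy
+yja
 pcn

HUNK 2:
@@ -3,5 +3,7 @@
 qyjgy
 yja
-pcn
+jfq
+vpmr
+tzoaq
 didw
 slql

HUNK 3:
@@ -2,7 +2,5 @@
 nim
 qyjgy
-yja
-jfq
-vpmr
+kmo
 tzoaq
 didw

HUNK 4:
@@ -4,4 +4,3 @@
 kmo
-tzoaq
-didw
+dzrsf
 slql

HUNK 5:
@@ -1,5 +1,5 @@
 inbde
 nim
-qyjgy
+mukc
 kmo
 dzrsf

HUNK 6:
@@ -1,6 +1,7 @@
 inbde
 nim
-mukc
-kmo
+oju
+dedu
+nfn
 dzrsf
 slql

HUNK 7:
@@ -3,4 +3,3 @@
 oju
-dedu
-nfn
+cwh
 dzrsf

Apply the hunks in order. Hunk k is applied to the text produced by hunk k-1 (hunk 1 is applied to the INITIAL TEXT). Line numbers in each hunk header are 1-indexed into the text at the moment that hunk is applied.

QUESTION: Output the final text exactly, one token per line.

Answer: inbde
nim
oju
cwh
dzrsf
slql

Derivation:
Hunk 1: at line 2 remove [llhp,wsd,ydpa] add [qyjgy,yja] -> 7 lines: inbde nim qyjgy yja pcn didw slql
Hunk 2: at line 3 remove [pcn] add [jfq,vpmr,tzoaq] -> 9 lines: inbde nim qyjgy yja jfq vpmr tzoaq didw slql
Hunk 3: at line 2 remove [yja,jfq,vpmr] add [kmo] -> 7 lines: inbde nim qyjgy kmo tzoaq didw slql
Hunk 4: at line 4 remove [tzoaq,didw] add [dzrsf] -> 6 lines: inbde nim qyjgy kmo dzrsf slql
Hunk 5: at line 1 remove [qyjgy] add [mukc] -> 6 lines: inbde nim mukc kmo dzrsf slql
Hunk 6: at line 1 remove [mukc,kmo] add [oju,dedu,nfn] -> 7 lines: inbde nim oju dedu nfn dzrsf slql
Hunk 7: at line 3 remove [dedu,nfn] add [cwh] -> 6 lines: inbde nim oju cwh dzrsf slql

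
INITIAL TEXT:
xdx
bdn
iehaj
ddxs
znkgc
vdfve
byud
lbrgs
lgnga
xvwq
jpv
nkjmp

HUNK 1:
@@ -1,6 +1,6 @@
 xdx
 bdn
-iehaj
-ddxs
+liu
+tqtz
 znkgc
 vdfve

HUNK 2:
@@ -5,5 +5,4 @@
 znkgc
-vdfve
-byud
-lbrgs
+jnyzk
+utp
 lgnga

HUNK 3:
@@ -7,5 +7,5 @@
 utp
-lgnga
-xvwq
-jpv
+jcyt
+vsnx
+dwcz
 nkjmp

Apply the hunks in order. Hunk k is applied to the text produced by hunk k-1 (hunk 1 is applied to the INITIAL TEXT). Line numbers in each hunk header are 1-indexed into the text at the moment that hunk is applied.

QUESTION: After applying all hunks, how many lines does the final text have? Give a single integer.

Hunk 1: at line 1 remove [iehaj,ddxs] add [liu,tqtz] -> 12 lines: xdx bdn liu tqtz znkgc vdfve byud lbrgs lgnga xvwq jpv nkjmp
Hunk 2: at line 5 remove [vdfve,byud,lbrgs] add [jnyzk,utp] -> 11 lines: xdx bdn liu tqtz znkgc jnyzk utp lgnga xvwq jpv nkjmp
Hunk 3: at line 7 remove [lgnga,xvwq,jpv] add [jcyt,vsnx,dwcz] -> 11 lines: xdx bdn liu tqtz znkgc jnyzk utp jcyt vsnx dwcz nkjmp
Final line count: 11

Answer: 11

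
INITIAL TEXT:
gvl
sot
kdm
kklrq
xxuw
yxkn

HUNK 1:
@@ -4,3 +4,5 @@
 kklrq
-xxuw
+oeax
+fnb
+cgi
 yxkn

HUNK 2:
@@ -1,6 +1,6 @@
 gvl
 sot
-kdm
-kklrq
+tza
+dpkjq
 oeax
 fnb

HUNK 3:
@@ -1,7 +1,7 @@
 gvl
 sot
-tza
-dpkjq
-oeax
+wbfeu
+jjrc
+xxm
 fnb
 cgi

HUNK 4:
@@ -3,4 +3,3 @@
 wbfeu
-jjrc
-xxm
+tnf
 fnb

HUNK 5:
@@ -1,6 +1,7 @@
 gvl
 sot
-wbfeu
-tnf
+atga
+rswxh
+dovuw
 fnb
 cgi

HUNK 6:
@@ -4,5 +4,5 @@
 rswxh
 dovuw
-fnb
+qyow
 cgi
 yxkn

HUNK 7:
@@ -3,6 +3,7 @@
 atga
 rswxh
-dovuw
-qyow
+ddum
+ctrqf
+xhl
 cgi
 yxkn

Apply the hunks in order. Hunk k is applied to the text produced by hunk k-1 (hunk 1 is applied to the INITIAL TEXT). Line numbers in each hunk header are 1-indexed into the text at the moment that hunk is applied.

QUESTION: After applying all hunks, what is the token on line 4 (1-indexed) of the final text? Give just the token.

Answer: rswxh

Derivation:
Hunk 1: at line 4 remove [xxuw] add [oeax,fnb,cgi] -> 8 lines: gvl sot kdm kklrq oeax fnb cgi yxkn
Hunk 2: at line 1 remove [kdm,kklrq] add [tza,dpkjq] -> 8 lines: gvl sot tza dpkjq oeax fnb cgi yxkn
Hunk 3: at line 1 remove [tza,dpkjq,oeax] add [wbfeu,jjrc,xxm] -> 8 lines: gvl sot wbfeu jjrc xxm fnb cgi yxkn
Hunk 4: at line 3 remove [jjrc,xxm] add [tnf] -> 7 lines: gvl sot wbfeu tnf fnb cgi yxkn
Hunk 5: at line 1 remove [wbfeu,tnf] add [atga,rswxh,dovuw] -> 8 lines: gvl sot atga rswxh dovuw fnb cgi yxkn
Hunk 6: at line 4 remove [fnb] add [qyow] -> 8 lines: gvl sot atga rswxh dovuw qyow cgi yxkn
Hunk 7: at line 3 remove [dovuw,qyow] add [ddum,ctrqf,xhl] -> 9 lines: gvl sot atga rswxh ddum ctrqf xhl cgi yxkn
Final line 4: rswxh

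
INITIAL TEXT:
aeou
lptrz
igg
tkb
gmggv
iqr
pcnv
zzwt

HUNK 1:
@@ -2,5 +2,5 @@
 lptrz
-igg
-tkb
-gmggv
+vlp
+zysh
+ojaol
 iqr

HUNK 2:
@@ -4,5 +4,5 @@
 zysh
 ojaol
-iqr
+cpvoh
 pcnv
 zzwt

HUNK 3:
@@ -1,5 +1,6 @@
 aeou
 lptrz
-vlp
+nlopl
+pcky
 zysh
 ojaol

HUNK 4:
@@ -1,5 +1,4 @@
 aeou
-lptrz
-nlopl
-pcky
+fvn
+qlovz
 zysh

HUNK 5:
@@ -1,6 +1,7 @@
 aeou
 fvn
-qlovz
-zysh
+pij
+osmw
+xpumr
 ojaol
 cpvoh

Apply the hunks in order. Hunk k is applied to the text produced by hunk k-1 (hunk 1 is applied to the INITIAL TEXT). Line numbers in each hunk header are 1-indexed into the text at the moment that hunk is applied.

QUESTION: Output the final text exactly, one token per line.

Answer: aeou
fvn
pij
osmw
xpumr
ojaol
cpvoh
pcnv
zzwt

Derivation:
Hunk 1: at line 2 remove [igg,tkb,gmggv] add [vlp,zysh,ojaol] -> 8 lines: aeou lptrz vlp zysh ojaol iqr pcnv zzwt
Hunk 2: at line 4 remove [iqr] add [cpvoh] -> 8 lines: aeou lptrz vlp zysh ojaol cpvoh pcnv zzwt
Hunk 3: at line 1 remove [vlp] add [nlopl,pcky] -> 9 lines: aeou lptrz nlopl pcky zysh ojaol cpvoh pcnv zzwt
Hunk 4: at line 1 remove [lptrz,nlopl,pcky] add [fvn,qlovz] -> 8 lines: aeou fvn qlovz zysh ojaol cpvoh pcnv zzwt
Hunk 5: at line 1 remove [qlovz,zysh] add [pij,osmw,xpumr] -> 9 lines: aeou fvn pij osmw xpumr ojaol cpvoh pcnv zzwt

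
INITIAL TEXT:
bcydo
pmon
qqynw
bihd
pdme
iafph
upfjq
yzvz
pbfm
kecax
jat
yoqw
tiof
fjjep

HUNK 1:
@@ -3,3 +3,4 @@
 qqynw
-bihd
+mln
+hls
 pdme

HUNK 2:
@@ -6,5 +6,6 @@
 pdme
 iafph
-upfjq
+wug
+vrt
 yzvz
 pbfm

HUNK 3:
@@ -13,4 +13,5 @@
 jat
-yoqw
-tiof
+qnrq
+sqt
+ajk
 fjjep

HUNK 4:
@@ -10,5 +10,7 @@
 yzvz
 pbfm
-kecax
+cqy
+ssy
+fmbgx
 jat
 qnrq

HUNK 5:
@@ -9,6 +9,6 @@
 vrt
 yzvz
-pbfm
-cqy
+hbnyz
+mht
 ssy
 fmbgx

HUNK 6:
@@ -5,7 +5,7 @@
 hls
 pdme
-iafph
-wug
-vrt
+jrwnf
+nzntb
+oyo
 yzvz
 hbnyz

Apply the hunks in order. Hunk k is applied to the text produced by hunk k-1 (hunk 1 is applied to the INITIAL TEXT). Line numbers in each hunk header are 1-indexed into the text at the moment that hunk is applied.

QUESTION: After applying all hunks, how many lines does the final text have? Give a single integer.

Hunk 1: at line 3 remove [bihd] add [mln,hls] -> 15 lines: bcydo pmon qqynw mln hls pdme iafph upfjq yzvz pbfm kecax jat yoqw tiof fjjep
Hunk 2: at line 6 remove [upfjq] add [wug,vrt] -> 16 lines: bcydo pmon qqynw mln hls pdme iafph wug vrt yzvz pbfm kecax jat yoqw tiof fjjep
Hunk 3: at line 13 remove [yoqw,tiof] add [qnrq,sqt,ajk] -> 17 lines: bcydo pmon qqynw mln hls pdme iafph wug vrt yzvz pbfm kecax jat qnrq sqt ajk fjjep
Hunk 4: at line 10 remove [kecax] add [cqy,ssy,fmbgx] -> 19 lines: bcydo pmon qqynw mln hls pdme iafph wug vrt yzvz pbfm cqy ssy fmbgx jat qnrq sqt ajk fjjep
Hunk 5: at line 9 remove [pbfm,cqy] add [hbnyz,mht] -> 19 lines: bcydo pmon qqynw mln hls pdme iafph wug vrt yzvz hbnyz mht ssy fmbgx jat qnrq sqt ajk fjjep
Hunk 6: at line 5 remove [iafph,wug,vrt] add [jrwnf,nzntb,oyo] -> 19 lines: bcydo pmon qqynw mln hls pdme jrwnf nzntb oyo yzvz hbnyz mht ssy fmbgx jat qnrq sqt ajk fjjep
Final line count: 19

Answer: 19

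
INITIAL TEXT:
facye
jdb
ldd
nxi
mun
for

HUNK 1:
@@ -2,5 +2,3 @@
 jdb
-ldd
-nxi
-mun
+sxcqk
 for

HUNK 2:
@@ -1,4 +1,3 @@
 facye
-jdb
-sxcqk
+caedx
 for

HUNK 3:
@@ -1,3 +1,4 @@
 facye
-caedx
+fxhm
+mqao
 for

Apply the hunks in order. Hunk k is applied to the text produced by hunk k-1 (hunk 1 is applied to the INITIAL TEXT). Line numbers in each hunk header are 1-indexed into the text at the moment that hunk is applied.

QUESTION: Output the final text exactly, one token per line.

Answer: facye
fxhm
mqao
for

Derivation:
Hunk 1: at line 2 remove [ldd,nxi,mun] add [sxcqk] -> 4 lines: facye jdb sxcqk for
Hunk 2: at line 1 remove [jdb,sxcqk] add [caedx] -> 3 lines: facye caedx for
Hunk 3: at line 1 remove [caedx] add [fxhm,mqao] -> 4 lines: facye fxhm mqao for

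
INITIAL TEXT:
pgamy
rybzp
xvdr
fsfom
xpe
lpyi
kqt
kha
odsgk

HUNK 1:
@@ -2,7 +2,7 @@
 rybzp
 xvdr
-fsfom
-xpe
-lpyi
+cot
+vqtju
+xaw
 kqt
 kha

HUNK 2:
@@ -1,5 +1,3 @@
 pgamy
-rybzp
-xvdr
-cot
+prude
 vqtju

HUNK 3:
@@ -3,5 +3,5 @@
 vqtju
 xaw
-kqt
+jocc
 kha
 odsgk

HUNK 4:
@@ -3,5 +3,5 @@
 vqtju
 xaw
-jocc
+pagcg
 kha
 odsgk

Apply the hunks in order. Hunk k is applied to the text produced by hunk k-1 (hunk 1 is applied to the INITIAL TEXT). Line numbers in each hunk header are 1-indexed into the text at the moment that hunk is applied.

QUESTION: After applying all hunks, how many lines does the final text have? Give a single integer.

Answer: 7

Derivation:
Hunk 1: at line 2 remove [fsfom,xpe,lpyi] add [cot,vqtju,xaw] -> 9 lines: pgamy rybzp xvdr cot vqtju xaw kqt kha odsgk
Hunk 2: at line 1 remove [rybzp,xvdr,cot] add [prude] -> 7 lines: pgamy prude vqtju xaw kqt kha odsgk
Hunk 3: at line 3 remove [kqt] add [jocc] -> 7 lines: pgamy prude vqtju xaw jocc kha odsgk
Hunk 4: at line 3 remove [jocc] add [pagcg] -> 7 lines: pgamy prude vqtju xaw pagcg kha odsgk
Final line count: 7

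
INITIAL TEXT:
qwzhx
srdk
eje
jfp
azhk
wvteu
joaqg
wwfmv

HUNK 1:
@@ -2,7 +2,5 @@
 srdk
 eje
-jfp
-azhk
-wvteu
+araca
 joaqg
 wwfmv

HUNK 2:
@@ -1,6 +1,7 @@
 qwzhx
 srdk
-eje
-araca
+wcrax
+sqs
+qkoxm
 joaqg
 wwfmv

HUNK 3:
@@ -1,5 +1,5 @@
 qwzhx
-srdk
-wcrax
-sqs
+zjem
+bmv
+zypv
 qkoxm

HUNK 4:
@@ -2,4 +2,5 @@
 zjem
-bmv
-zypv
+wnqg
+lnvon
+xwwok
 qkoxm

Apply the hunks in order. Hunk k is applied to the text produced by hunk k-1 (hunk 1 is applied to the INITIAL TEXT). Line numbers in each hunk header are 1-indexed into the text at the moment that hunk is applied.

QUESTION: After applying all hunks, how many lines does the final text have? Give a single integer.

Hunk 1: at line 2 remove [jfp,azhk,wvteu] add [araca] -> 6 lines: qwzhx srdk eje araca joaqg wwfmv
Hunk 2: at line 1 remove [eje,araca] add [wcrax,sqs,qkoxm] -> 7 lines: qwzhx srdk wcrax sqs qkoxm joaqg wwfmv
Hunk 3: at line 1 remove [srdk,wcrax,sqs] add [zjem,bmv,zypv] -> 7 lines: qwzhx zjem bmv zypv qkoxm joaqg wwfmv
Hunk 4: at line 2 remove [bmv,zypv] add [wnqg,lnvon,xwwok] -> 8 lines: qwzhx zjem wnqg lnvon xwwok qkoxm joaqg wwfmv
Final line count: 8

Answer: 8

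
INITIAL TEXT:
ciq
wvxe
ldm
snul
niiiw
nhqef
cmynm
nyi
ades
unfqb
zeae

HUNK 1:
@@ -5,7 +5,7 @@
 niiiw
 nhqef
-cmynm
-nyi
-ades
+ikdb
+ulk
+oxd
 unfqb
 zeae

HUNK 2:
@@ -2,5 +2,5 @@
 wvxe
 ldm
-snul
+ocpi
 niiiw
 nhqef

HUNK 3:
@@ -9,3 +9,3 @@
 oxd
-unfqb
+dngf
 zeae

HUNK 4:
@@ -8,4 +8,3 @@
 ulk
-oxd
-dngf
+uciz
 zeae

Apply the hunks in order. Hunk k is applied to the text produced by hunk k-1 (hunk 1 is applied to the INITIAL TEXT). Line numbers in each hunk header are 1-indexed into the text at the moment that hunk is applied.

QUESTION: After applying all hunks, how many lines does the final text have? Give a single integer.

Hunk 1: at line 5 remove [cmynm,nyi,ades] add [ikdb,ulk,oxd] -> 11 lines: ciq wvxe ldm snul niiiw nhqef ikdb ulk oxd unfqb zeae
Hunk 2: at line 2 remove [snul] add [ocpi] -> 11 lines: ciq wvxe ldm ocpi niiiw nhqef ikdb ulk oxd unfqb zeae
Hunk 3: at line 9 remove [unfqb] add [dngf] -> 11 lines: ciq wvxe ldm ocpi niiiw nhqef ikdb ulk oxd dngf zeae
Hunk 4: at line 8 remove [oxd,dngf] add [uciz] -> 10 lines: ciq wvxe ldm ocpi niiiw nhqef ikdb ulk uciz zeae
Final line count: 10

Answer: 10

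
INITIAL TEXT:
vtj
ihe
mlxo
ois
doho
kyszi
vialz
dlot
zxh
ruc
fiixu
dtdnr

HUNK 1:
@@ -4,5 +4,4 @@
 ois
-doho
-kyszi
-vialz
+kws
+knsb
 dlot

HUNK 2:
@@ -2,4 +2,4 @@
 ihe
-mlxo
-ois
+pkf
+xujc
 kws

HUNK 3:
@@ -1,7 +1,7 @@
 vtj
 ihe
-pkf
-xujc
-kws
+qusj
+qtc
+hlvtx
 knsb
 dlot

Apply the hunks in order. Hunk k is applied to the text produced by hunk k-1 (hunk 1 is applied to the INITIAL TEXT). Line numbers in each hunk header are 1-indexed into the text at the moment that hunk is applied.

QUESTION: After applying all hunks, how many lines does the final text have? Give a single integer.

Hunk 1: at line 4 remove [doho,kyszi,vialz] add [kws,knsb] -> 11 lines: vtj ihe mlxo ois kws knsb dlot zxh ruc fiixu dtdnr
Hunk 2: at line 2 remove [mlxo,ois] add [pkf,xujc] -> 11 lines: vtj ihe pkf xujc kws knsb dlot zxh ruc fiixu dtdnr
Hunk 3: at line 1 remove [pkf,xujc,kws] add [qusj,qtc,hlvtx] -> 11 lines: vtj ihe qusj qtc hlvtx knsb dlot zxh ruc fiixu dtdnr
Final line count: 11

Answer: 11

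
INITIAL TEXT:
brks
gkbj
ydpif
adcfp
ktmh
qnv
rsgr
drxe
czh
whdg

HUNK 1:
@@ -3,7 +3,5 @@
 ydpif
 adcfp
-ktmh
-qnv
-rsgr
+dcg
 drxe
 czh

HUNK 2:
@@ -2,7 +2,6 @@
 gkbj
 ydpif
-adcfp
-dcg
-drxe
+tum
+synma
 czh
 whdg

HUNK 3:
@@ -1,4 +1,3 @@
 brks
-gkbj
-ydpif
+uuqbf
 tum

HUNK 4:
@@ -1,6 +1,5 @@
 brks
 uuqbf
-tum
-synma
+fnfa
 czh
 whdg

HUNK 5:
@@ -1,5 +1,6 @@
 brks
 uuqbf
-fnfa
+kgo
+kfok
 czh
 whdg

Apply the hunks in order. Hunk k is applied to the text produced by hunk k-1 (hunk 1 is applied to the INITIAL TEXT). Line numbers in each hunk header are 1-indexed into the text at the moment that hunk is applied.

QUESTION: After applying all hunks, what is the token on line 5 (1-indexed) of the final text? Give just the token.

Answer: czh

Derivation:
Hunk 1: at line 3 remove [ktmh,qnv,rsgr] add [dcg] -> 8 lines: brks gkbj ydpif adcfp dcg drxe czh whdg
Hunk 2: at line 2 remove [adcfp,dcg,drxe] add [tum,synma] -> 7 lines: brks gkbj ydpif tum synma czh whdg
Hunk 3: at line 1 remove [gkbj,ydpif] add [uuqbf] -> 6 lines: brks uuqbf tum synma czh whdg
Hunk 4: at line 1 remove [tum,synma] add [fnfa] -> 5 lines: brks uuqbf fnfa czh whdg
Hunk 5: at line 1 remove [fnfa] add [kgo,kfok] -> 6 lines: brks uuqbf kgo kfok czh whdg
Final line 5: czh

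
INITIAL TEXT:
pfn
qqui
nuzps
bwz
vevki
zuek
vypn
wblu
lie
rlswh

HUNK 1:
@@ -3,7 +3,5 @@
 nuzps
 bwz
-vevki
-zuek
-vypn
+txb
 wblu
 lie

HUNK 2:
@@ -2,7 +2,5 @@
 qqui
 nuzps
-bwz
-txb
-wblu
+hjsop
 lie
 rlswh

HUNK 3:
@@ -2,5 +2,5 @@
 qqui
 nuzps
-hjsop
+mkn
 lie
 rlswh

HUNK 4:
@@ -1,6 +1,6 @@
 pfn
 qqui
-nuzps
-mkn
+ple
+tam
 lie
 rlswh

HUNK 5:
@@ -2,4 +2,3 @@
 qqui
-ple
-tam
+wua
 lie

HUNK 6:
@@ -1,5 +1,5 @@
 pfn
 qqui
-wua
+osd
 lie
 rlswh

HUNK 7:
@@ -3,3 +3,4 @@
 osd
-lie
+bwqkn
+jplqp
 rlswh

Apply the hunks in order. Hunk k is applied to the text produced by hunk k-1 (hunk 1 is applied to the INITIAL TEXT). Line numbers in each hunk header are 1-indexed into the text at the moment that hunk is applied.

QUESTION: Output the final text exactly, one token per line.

Answer: pfn
qqui
osd
bwqkn
jplqp
rlswh

Derivation:
Hunk 1: at line 3 remove [vevki,zuek,vypn] add [txb] -> 8 lines: pfn qqui nuzps bwz txb wblu lie rlswh
Hunk 2: at line 2 remove [bwz,txb,wblu] add [hjsop] -> 6 lines: pfn qqui nuzps hjsop lie rlswh
Hunk 3: at line 2 remove [hjsop] add [mkn] -> 6 lines: pfn qqui nuzps mkn lie rlswh
Hunk 4: at line 1 remove [nuzps,mkn] add [ple,tam] -> 6 lines: pfn qqui ple tam lie rlswh
Hunk 5: at line 2 remove [ple,tam] add [wua] -> 5 lines: pfn qqui wua lie rlswh
Hunk 6: at line 1 remove [wua] add [osd] -> 5 lines: pfn qqui osd lie rlswh
Hunk 7: at line 3 remove [lie] add [bwqkn,jplqp] -> 6 lines: pfn qqui osd bwqkn jplqp rlswh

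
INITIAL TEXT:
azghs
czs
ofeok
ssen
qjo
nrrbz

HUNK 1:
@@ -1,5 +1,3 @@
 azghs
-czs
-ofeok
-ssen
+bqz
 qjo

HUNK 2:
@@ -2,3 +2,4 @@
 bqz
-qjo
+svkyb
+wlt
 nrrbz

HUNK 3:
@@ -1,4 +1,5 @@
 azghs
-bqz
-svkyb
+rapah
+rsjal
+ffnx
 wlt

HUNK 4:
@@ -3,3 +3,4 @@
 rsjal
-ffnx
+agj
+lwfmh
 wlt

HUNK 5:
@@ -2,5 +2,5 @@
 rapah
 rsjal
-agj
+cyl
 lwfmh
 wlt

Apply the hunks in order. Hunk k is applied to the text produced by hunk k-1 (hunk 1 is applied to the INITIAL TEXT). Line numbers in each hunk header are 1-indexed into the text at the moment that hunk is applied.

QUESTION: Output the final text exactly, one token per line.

Answer: azghs
rapah
rsjal
cyl
lwfmh
wlt
nrrbz

Derivation:
Hunk 1: at line 1 remove [czs,ofeok,ssen] add [bqz] -> 4 lines: azghs bqz qjo nrrbz
Hunk 2: at line 2 remove [qjo] add [svkyb,wlt] -> 5 lines: azghs bqz svkyb wlt nrrbz
Hunk 3: at line 1 remove [bqz,svkyb] add [rapah,rsjal,ffnx] -> 6 lines: azghs rapah rsjal ffnx wlt nrrbz
Hunk 4: at line 3 remove [ffnx] add [agj,lwfmh] -> 7 lines: azghs rapah rsjal agj lwfmh wlt nrrbz
Hunk 5: at line 2 remove [agj] add [cyl] -> 7 lines: azghs rapah rsjal cyl lwfmh wlt nrrbz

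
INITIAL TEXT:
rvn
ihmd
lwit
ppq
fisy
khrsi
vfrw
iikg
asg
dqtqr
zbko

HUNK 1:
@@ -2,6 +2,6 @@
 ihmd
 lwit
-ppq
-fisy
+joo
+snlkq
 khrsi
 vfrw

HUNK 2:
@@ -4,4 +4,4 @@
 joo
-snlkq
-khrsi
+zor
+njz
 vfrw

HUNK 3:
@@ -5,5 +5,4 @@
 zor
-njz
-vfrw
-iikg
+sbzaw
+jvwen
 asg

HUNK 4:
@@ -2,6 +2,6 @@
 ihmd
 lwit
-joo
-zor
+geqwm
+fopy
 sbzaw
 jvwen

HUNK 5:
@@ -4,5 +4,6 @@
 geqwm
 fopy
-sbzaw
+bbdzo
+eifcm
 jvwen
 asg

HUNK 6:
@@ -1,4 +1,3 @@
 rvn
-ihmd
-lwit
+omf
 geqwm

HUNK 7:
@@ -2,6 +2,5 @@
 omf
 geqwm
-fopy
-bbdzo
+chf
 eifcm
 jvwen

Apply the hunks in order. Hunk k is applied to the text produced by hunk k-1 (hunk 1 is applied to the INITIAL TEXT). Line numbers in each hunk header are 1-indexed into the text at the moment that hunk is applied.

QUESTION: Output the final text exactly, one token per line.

Answer: rvn
omf
geqwm
chf
eifcm
jvwen
asg
dqtqr
zbko

Derivation:
Hunk 1: at line 2 remove [ppq,fisy] add [joo,snlkq] -> 11 lines: rvn ihmd lwit joo snlkq khrsi vfrw iikg asg dqtqr zbko
Hunk 2: at line 4 remove [snlkq,khrsi] add [zor,njz] -> 11 lines: rvn ihmd lwit joo zor njz vfrw iikg asg dqtqr zbko
Hunk 3: at line 5 remove [njz,vfrw,iikg] add [sbzaw,jvwen] -> 10 lines: rvn ihmd lwit joo zor sbzaw jvwen asg dqtqr zbko
Hunk 4: at line 2 remove [joo,zor] add [geqwm,fopy] -> 10 lines: rvn ihmd lwit geqwm fopy sbzaw jvwen asg dqtqr zbko
Hunk 5: at line 4 remove [sbzaw] add [bbdzo,eifcm] -> 11 lines: rvn ihmd lwit geqwm fopy bbdzo eifcm jvwen asg dqtqr zbko
Hunk 6: at line 1 remove [ihmd,lwit] add [omf] -> 10 lines: rvn omf geqwm fopy bbdzo eifcm jvwen asg dqtqr zbko
Hunk 7: at line 2 remove [fopy,bbdzo] add [chf] -> 9 lines: rvn omf geqwm chf eifcm jvwen asg dqtqr zbko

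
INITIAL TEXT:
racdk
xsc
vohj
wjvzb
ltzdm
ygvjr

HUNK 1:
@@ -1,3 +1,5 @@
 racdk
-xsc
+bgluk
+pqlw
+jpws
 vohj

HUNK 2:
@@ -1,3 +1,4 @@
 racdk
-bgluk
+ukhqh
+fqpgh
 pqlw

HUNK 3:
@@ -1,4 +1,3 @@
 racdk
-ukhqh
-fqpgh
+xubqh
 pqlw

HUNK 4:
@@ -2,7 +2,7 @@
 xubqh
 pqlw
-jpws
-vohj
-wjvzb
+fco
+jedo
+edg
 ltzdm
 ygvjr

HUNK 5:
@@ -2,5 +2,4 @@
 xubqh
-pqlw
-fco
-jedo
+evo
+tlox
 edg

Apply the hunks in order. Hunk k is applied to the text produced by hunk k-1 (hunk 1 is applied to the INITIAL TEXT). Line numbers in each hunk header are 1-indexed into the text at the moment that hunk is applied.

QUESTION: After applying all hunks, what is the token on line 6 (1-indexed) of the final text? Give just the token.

Answer: ltzdm

Derivation:
Hunk 1: at line 1 remove [xsc] add [bgluk,pqlw,jpws] -> 8 lines: racdk bgluk pqlw jpws vohj wjvzb ltzdm ygvjr
Hunk 2: at line 1 remove [bgluk] add [ukhqh,fqpgh] -> 9 lines: racdk ukhqh fqpgh pqlw jpws vohj wjvzb ltzdm ygvjr
Hunk 3: at line 1 remove [ukhqh,fqpgh] add [xubqh] -> 8 lines: racdk xubqh pqlw jpws vohj wjvzb ltzdm ygvjr
Hunk 4: at line 2 remove [jpws,vohj,wjvzb] add [fco,jedo,edg] -> 8 lines: racdk xubqh pqlw fco jedo edg ltzdm ygvjr
Hunk 5: at line 2 remove [pqlw,fco,jedo] add [evo,tlox] -> 7 lines: racdk xubqh evo tlox edg ltzdm ygvjr
Final line 6: ltzdm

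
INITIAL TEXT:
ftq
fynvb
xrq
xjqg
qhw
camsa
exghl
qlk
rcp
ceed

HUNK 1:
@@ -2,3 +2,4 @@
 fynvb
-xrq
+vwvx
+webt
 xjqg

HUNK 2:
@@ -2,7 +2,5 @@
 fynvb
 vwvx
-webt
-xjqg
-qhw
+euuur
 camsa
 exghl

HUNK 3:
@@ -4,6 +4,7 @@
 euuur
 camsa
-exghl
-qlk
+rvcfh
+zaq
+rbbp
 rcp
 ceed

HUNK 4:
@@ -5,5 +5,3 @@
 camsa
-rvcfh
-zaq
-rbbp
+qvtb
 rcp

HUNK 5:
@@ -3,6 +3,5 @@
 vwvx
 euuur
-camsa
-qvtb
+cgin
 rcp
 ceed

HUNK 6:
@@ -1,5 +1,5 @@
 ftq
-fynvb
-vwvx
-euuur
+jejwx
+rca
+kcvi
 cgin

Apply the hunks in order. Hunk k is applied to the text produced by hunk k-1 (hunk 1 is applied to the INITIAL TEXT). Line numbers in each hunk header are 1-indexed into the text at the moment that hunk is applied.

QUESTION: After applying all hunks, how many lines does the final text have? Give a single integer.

Hunk 1: at line 2 remove [xrq] add [vwvx,webt] -> 11 lines: ftq fynvb vwvx webt xjqg qhw camsa exghl qlk rcp ceed
Hunk 2: at line 2 remove [webt,xjqg,qhw] add [euuur] -> 9 lines: ftq fynvb vwvx euuur camsa exghl qlk rcp ceed
Hunk 3: at line 4 remove [exghl,qlk] add [rvcfh,zaq,rbbp] -> 10 lines: ftq fynvb vwvx euuur camsa rvcfh zaq rbbp rcp ceed
Hunk 4: at line 5 remove [rvcfh,zaq,rbbp] add [qvtb] -> 8 lines: ftq fynvb vwvx euuur camsa qvtb rcp ceed
Hunk 5: at line 3 remove [camsa,qvtb] add [cgin] -> 7 lines: ftq fynvb vwvx euuur cgin rcp ceed
Hunk 6: at line 1 remove [fynvb,vwvx,euuur] add [jejwx,rca,kcvi] -> 7 lines: ftq jejwx rca kcvi cgin rcp ceed
Final line count: 7

Answer: 7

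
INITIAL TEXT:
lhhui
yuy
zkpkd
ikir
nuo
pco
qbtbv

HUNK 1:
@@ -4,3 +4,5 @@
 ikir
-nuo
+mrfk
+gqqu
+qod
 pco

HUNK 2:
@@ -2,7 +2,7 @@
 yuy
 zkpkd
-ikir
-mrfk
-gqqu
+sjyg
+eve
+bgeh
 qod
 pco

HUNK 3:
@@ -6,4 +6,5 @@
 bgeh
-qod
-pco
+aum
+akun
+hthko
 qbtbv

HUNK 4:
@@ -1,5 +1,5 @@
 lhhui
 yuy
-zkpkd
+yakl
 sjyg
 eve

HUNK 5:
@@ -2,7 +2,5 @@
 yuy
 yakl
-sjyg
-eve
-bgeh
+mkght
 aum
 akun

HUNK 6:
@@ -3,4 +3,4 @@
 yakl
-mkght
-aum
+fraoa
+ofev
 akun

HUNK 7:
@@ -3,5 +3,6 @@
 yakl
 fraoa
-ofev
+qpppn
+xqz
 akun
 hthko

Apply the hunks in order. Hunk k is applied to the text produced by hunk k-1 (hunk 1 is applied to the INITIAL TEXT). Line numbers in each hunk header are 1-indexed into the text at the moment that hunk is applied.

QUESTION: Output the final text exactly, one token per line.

Answer: lhhui
yuy
yakl
fraoa
qpppn
xqz
akun
hthko
qbtbv

Derivation:
Hunk 1: at line 4 remove [nuo] add [mrfk,gqqu,qod] -> 9 lines: lhhui yuy zkpkd ikir mrfk gqqu qod pco qbtbv
Hunk 2: at line 2 remove [ikir,mrfk,gqqu] add [sjyg,eve,bgeh] -> 9 lines: lhhui yuy zkpkd sjyg eve bgeh qod pco qbtbv
Hunk 3: at line 6 remove [qod,pco] add [aum,akun,hthko] -> 10 lines: lhhui yuy zkpkd sjyg eve bgeh aum akun hthko qbtbv
Hunk 4: at line 1 remove [zkpkd] add [yakl] -> 10 lines: lhhui yuy yakl sjyg eve bgeh aum akun hthko qbtbv
Hunk 5: at line 2 remove [sjyg,eve,bgeh] add [mkght] -> 8 lines: lhhui yuy yakl mkght aum akun hthko qbtbv
Hunk 6: at line 3 remove [mkght,aum] add [fraoa,ofev] -> 8 lines: lhhui yuy yakl fraoa ofev akun hthko qbtbv
Hunk 7: at line 3 remove [ofev] add [qpppn,xqz] -> 9 lines: lhhui yuy yakl fraoa qpppn xqz akun hthko qbtbv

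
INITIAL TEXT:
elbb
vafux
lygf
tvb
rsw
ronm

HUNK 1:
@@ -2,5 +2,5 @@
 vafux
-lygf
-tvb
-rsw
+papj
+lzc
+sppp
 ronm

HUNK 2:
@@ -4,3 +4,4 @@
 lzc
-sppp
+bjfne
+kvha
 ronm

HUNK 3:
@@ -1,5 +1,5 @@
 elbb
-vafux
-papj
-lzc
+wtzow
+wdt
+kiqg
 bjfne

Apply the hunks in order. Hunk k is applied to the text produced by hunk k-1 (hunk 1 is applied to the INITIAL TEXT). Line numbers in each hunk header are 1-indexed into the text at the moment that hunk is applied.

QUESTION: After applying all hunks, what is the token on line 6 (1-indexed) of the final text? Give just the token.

Answer: kvha

Derivation:
Hunk 1: at line 2 remove [lygf,tvb,rsw] add [papj,lzc,sppp] -> 6 lines: elbb vafux papj lzc sppp ronm
Hunk 2: at line 4 remove [sppp] add [bjfne,kvha] -> 7 lines: elbb vafux papj lzc bjfne kvha ronm
Hunk 3: at line 1 remove [vafux,papj,lzc] add [wtzow,wdt,kiqg] -> 7 lines: elbb wtzow wdt kiqg bjfne kvha ronm
Final line 6: kvha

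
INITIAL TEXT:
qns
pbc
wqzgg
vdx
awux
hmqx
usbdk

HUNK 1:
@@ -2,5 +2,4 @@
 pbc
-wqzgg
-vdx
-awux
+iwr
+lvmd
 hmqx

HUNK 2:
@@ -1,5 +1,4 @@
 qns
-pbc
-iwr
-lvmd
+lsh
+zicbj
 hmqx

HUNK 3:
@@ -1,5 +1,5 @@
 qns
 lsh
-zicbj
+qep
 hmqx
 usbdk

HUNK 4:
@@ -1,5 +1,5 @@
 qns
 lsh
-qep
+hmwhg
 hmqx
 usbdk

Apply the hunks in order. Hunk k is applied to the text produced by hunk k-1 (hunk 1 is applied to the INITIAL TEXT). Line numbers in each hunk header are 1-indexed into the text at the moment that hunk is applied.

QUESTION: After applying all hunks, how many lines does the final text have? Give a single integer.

Hunk 1: at line 2 remove [wqzgg,vdx,awux] add [iwr,lvmd] -> 6 lines: qns pbc iwr lvmd hmqx usbdk
Hunk 2: at line 1 remove [pbc,iwr,lvmd] add [lsh,zicbj] -> 5 lines: qns lsh zicbj hmqx usbdk
Hunk 3: at line 1 remove [zicbj] add [qep] -> 5 lines: qns lsh qep hmqx usbdk
Hunk 4: at line 1 remove [qep] add [hmwhg] -> 5 lines: qns lsh hmwhg hmqx usbdk
Final line count: 5

Answer: 5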